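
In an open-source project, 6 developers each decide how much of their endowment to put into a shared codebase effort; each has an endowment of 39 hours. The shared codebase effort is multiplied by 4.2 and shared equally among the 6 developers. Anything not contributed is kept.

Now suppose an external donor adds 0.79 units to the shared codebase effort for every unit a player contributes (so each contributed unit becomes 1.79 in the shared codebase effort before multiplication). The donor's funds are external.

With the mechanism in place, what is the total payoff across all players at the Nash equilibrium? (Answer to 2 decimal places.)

1759.21 hours

The effective private return per unit is now 4.2 × 1.79 / 6 = 1.2530 > 1, so every player's dominant strategy flips to full contribution.
At the Nash equilibrium everyone contributes 39. Group total payoff = 4.2 × 1.79 × 234 = 1759.21.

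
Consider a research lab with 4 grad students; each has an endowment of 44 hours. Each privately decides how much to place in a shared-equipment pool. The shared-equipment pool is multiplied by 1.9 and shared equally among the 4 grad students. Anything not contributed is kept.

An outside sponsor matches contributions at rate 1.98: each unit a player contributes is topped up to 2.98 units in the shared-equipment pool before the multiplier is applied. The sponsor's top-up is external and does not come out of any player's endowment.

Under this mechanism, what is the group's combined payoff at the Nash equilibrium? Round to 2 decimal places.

996.51 hours

Under the mechanism each unit contributed yields 1.9 × 2.98 / 4 = 1.4155 back to its contributor per unit of net cost, which exceeds 1, making full contribution the dominant choice for everyone.
At the Nash equilibrium everyone contributes 44. Group total payoff = 1.9 × 2.98 × 176 = 996.51.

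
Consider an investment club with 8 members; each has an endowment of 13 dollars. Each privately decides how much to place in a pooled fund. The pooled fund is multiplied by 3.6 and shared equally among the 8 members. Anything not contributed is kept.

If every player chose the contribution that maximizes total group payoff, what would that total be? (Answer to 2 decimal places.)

Each contributed unit returns 3.600 to the group as a whole (0.4500 to each of 8 players), which exceeds 1, so the social optimum is full contribution: group total = 3.600 × 104 = 374.40.

374.40 dollars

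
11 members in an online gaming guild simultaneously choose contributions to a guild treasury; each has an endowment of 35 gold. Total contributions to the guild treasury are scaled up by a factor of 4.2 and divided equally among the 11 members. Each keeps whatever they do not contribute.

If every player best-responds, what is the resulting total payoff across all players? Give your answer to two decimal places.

Each contributed unit returns 4.2/11 = 0.3818 to its contributor — below 1 — so contributing 0 is dominant for every player. At the Nash equilibrium everyone keeps their 35, and the group total is 11 × 35 = 385.

385.00 gold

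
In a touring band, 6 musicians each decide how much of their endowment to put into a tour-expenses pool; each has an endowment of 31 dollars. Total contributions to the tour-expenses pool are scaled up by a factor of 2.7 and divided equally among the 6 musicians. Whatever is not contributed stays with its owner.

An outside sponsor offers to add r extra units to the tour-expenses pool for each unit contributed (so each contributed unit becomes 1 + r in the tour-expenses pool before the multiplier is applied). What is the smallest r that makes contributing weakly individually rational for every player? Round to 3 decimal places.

With matching at rate r, one contributed unit becomes (1 + r) in the tour-expenses pool and returns 2.7 × (1 + r) / 6 to the contributor.
Setting this equal to 1: 1 + r = 6/2.7 = 2.2222.
So the minimum matching rate is r = 2.2222 − 1 = 1.222.

1.222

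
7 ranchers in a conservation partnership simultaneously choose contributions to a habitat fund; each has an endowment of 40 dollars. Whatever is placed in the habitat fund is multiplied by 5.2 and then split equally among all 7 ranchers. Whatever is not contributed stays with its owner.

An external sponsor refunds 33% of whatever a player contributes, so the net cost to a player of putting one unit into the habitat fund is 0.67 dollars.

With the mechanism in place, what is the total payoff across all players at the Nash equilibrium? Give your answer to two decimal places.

1548.40 dollars

With the mechanism, a contributed unit returns (5.2/7) / 0.67 = 1.1087 per unit of net cost to the contributor — now above 1 — so contributing fully is weakly dominant for every player.
At the Nash equilibrium everyone contributes 40. Group total payoff = 7 × (40 × 0.33 + 5.2 × 40) = 1548.40.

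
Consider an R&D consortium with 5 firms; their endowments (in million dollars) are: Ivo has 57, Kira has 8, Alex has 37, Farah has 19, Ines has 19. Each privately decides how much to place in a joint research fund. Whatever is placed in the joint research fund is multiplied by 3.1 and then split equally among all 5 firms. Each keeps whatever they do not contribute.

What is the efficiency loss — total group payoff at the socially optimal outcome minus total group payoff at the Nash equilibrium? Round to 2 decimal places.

The private return per contributed unit is 3.1/5 = 0.6200 < 1 for every player regardless of endowment, so the Nash equilibrium is zero contribution and the group total is Σ E_j = 57 + 8 + 37 + 19 + 19 = 140.
Each contributed unit returns 3.100 to the group, so the social optimum is full contribution by everyone: group total = 3.100 × 140 = 434.00.
Efficiency loss = (3.100 − 1) × 140 = 294.00.

294.00 million dollars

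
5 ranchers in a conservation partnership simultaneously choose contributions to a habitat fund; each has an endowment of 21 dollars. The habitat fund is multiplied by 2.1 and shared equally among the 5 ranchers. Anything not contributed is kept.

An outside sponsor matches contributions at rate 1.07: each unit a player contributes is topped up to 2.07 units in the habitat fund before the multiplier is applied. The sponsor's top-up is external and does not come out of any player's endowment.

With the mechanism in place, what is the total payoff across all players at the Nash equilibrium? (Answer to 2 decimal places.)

Even with the mechanism, each unit contributed returns only 2.1 × 2.07 / 5 = 0.8694 per unit of net cost, so contributing nothing is still dominant.
At the Nash equilibrium no one contributes; group total payoff = 5 × 21 = 105.

105.00 dollars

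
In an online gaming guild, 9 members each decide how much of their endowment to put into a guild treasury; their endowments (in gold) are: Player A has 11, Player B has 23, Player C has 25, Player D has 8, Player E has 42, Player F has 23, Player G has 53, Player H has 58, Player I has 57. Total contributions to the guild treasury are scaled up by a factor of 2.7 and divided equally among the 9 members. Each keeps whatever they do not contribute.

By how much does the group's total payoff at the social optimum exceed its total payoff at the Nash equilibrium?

The private return per contributed unit is 2.7/9 = 0.3000 < 1 for every player regardless of endowment, so the Nash equilibrium is zero contribution and the group total is Σ E_j = 11 + 23 + 25 + 8 + 42 + 23 + 53 + 58 + 57 = 300.
Each contributed unit returns 2.700 to the group, so the social optimum is full contribution by everyone: group total = 2.700 × 300 = 810.00.
Efficiency loss = (2.700 − 1) × 300 = 510.00.

510.00 gold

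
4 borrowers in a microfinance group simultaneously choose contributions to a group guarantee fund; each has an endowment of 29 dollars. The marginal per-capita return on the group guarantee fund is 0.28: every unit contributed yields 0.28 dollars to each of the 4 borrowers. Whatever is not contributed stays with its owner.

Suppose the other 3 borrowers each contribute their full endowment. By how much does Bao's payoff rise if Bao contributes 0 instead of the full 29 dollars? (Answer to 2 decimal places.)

Switching from a contribution of 29 to 0 lets Bao keep an extra 29 dollars, but lowers the group guarantee fund by 29, which costs Bao their own share of that drop: 0.28 × 29 = 8.12.
Net gain = 29 − 8.12 = 20.88. The private return per contributed unit (0.28) is below 1, so free-riding is indeed the best response regardless of what the others do.

20.88 dollars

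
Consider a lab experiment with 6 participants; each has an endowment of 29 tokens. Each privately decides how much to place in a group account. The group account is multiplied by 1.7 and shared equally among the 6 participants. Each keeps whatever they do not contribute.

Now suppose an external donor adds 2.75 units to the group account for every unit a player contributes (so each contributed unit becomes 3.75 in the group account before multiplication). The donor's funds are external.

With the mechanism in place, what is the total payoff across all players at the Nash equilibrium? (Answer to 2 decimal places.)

With the mechanism, a contributed unit returns 1.7 × 3.75 / 6 = 1.0625 per unit of net cost to the contributor — now above 1 — so contributing fully is weakly dominant for every player.
So the Nash equilibrium is full contribution by all 6; the group earns 1.7 × 3.75 × 174 = 1109.25.

1109.25 tokens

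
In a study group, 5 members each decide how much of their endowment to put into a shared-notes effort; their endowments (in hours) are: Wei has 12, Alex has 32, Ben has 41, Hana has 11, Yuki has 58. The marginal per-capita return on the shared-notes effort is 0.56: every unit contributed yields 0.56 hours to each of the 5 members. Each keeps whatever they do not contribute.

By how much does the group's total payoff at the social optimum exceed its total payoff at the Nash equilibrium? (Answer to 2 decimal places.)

277.20 hours

The private return per contributed unit is 0.56 < 1 for everyone, so the Nash equilibrium is zero contribution and the group total is Σ E_j = 12 + 32 + 41 + 11 + 58 = 154.
Each contributed unit returns 2.800 to the group, so the social optimum is full contribution by everyone: group total = 2.800 × 154 = 431.20.
Efficiency loss = (2.800 − 1) × 154 = 277.20.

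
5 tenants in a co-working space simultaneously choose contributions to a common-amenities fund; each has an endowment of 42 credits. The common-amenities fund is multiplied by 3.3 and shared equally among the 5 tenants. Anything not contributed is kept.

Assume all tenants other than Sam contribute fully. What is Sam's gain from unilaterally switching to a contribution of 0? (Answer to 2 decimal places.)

Switching from a contribution of 42 to 0 lets Sam keep an extra 42 credits, but lowers the common-amenities fund by 42, which costs Sam their own share of that drop: 3.3/5 × 42 = 27.72.
Net gain = 42 − 27.72 = 14.28. The private return per contributed unit (0.6600) is below 1, so free-riding is indeed the best response regardless of what the others do.

14.28 credits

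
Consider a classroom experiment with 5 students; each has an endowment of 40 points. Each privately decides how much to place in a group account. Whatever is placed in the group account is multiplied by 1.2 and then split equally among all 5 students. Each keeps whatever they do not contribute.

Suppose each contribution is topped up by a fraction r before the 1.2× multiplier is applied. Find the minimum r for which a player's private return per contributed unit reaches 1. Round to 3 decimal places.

3.167

With matching at rate r, one contributed unit becomes (1 + r) in the group account and returns 1.2 × (1 + r) / 5 to the contributor.
Setting this equal to 1: 1 + r = 5/1.2 = 4.1667.
So the minimum matching rate is r = 4.1667 − 1 = 3.167.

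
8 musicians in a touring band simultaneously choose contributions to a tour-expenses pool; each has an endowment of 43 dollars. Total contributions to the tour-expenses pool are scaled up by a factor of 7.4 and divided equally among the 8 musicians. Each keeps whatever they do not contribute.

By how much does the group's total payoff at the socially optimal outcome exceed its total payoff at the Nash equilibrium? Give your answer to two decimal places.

Each contributed unit returns 7.4/8 = 0.9250 to its contributor — below 1 — so contributing 0 is dominant for every player. At the Nash equilibrium everyone keeps their 43, and the group total is 8 × 43 = 344.
Each contributed unit returns 7.400 to the group as a whole (0.9250 to each of 8 players), which exceeds 1, so the social optimum is full contribution: group total = 7.400 × 344 = 2545.60.
Efficiency loss = 2545.60 − 344 = 2201.60.

2201.60 dollars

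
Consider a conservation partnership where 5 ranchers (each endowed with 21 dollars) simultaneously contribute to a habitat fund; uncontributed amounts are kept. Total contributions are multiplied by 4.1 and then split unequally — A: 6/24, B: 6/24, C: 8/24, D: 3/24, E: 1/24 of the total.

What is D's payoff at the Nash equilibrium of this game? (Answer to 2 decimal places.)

53.29 dollars

Each unit j contributes comes back to j as 4.1 × (j's share), so j prefers to contribute only if that share exceeds 1/4.1 = 0.2439; otherwise keeping the unit dominates.
A, B and C are above the threshold, contributing 21 each; the remaining 2 contribute 0. Total contributed: 63.
D keeps 21 and receives 4.1 × 63 × 3/24 = 32.29 from the habitat fund, for a payoff of 53.29.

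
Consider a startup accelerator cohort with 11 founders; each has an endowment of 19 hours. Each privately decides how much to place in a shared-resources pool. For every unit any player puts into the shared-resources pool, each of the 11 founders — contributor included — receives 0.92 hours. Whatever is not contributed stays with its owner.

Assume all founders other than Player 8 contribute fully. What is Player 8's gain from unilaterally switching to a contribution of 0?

Switching from a contribution of 19 to 0 lets Player 8 keep an extra 19 hours, but lowers the shared-resources pool by 19, which costs Player 8 their own share of that drop: 0.92 × 19 = 17.48.
Net gain = 19 − 17.48 = 1.52. The private return per contributed unit (0.92) is below 1, so free-riding is indeed the best response regardless of what the others do.

1.52 hours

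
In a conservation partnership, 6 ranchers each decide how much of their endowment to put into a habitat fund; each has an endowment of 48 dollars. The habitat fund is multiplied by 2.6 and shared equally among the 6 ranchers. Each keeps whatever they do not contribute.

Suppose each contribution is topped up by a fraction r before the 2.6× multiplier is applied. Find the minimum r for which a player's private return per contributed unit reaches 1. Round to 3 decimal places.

1.308

With matching at rate r, one contributed unit becomes (1 + r) in the habitat fund and returns 2.6 × (1 + r) / 6 to the contributor.
Setting this equal to 1: 1 + r = 6/2.6 = 2.3077.
So the minimum matching rate is r = 2.3077 − 1 = 1.308.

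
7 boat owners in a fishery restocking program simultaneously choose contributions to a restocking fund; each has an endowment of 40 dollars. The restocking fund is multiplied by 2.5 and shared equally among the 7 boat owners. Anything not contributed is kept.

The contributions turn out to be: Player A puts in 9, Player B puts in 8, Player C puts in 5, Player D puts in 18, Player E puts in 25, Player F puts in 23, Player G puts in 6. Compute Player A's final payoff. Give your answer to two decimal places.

64.57 dollars

Total contributed: 9 + 8 + 5 + 18 + 25 + 23 + 6 = 94.
Each receives 2.5 × 94 / 7 = 33.57 from the restocking fund.
Player A keeps 40 − 9 = 31, so Player A's payoff is 31 + 33.57 = 64.57.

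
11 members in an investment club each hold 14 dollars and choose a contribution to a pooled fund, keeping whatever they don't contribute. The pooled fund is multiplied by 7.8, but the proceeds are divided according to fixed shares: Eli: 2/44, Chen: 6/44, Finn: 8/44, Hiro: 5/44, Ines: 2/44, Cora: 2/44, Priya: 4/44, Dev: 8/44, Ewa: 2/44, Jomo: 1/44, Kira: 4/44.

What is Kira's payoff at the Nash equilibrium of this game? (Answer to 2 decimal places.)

43.78 dollars

Each unit j contributes comes back to j as 7.8 × (j's share), so j prefers to contribute only if that share exceeds 1/7.8 = 0.1282; otherwise keeping the unit dominates.
The shares above 0.1282 belong to Chen, Finn and Dev, contributing 14 each; the remaining 8 contribute 0. Total contributed: 42.
Kira keeps 14 and receives 7.8 × 42 × 4/44 = 29.78 from the pooled fund, for a payoff of 43.78.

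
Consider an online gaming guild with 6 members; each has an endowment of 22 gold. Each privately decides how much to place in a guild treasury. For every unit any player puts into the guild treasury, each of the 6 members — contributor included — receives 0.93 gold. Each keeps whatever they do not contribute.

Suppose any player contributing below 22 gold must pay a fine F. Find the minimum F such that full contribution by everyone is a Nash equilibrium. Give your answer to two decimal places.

1.54 gold

Given the others contribute fully, the best deviation is to contribute 0 (any partial contribution still incurs the fine and gives up units whose private return 0.93 is below 1).
Deviating from 22 to 0 saves 22 gold but forfeits the deviator's share of the drop in the guild treasury: 0.93 × 22 = 20.46.
So the deviation gain is 22 − 20.46 = 1.54, and the fine must be at least 1.54 gold to wipe it out.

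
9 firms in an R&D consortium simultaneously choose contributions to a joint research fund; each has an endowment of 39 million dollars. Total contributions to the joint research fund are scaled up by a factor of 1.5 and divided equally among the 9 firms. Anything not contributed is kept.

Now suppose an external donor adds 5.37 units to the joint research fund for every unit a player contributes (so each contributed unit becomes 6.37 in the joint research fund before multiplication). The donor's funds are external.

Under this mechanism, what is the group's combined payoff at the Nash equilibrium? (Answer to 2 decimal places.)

The effective private return per unit is now 1.5 × 6.37 / 9 = 1.0617 > 1, so every player's dominant strategy flips to full contribution.
At the Nash equilibrium everyone contributes 39. Group total payoff = 1.5 × 6.37 × 351 = 3353.81.

3353.81 million dollars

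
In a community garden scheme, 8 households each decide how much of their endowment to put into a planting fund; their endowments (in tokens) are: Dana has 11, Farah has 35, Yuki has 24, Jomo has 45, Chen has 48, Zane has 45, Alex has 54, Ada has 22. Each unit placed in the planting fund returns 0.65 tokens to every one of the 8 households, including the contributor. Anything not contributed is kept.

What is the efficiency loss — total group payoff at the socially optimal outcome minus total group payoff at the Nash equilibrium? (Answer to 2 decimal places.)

The private return per contributed unit is 0.65 < 1 for everyone, so the Nash equilibrium is zero contribution and the group total is Σ E_j = 11 + 35 + 24 + 45 + 48 + 45 + 54 + 22 = 284.
Each contributed unit returns 5.200 to the group, so the social optimum is full contribution by everyone: group total = 5.200 × 284 = 1476.80.
Efficiency loss = (5.200 − 1) × 284 = 1192.80.

1192.80 tokens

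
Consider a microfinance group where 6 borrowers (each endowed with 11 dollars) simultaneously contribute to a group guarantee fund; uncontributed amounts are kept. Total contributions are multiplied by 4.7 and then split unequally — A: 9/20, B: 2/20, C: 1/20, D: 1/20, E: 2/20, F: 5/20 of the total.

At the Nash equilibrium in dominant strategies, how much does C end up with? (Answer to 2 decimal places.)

16.17 dollars

For player j, contributing a unit is worthwhile iff 4.7 × (j's share) ≥ 1, i.e. iff j's share is at least 0.2128.
A and F clear that bar, contributing 11 each; the remaining 4 contribute 0. Total contributed: 22.
C keeps 11 and receives 4.7 × 22 × 1/20 = 5.17 from the group guarantee fund, for a payoff of 16.17.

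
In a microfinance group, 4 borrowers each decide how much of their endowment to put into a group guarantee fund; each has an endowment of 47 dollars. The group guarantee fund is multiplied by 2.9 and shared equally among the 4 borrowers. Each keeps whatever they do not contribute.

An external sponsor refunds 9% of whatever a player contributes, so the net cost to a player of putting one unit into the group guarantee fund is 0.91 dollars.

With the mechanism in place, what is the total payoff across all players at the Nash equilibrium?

188.00 dollars

The effective private return is (2.9/4) / 0.91 = 0.7967, which is still under 1, so the mechanism doesn't change anyone's dominant strategy: zero contribution.
Everyone keeps their endowment and the group total is 4 × 47 = 188.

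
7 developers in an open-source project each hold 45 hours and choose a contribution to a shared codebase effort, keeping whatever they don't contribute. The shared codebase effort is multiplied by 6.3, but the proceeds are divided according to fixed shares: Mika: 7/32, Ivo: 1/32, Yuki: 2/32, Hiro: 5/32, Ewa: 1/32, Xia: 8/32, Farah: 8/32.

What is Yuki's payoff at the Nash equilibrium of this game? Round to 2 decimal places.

Player j's private return per contributed unit is 6.3 × (j's share). Contributing is weakly dominant for j when that share is at least 1/6.3 = 0.1587, and contributing 0 is dominant otherwise.
Mika, Xia and Farah clear that bar, contributing 45 each; the remaining 4 contribute 0. Total contributed: 135.
Yuki keeps 45 and receives 6.3 × 135 × 2/32 = 53.16 from the shared codebase effort, for a payoff of 98.16.

98.16 hours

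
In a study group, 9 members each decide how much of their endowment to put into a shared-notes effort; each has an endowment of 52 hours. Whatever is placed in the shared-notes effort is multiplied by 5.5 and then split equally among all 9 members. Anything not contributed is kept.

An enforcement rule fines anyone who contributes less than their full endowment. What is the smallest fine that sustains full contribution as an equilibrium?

20.22 hours

Given the others contribute fully, the best deviation is to contribute 0 (any partial contribution still incurs the fine and gives up units whose private return 0.6111 is below 1).
Deviating from 52 to 0 saves 52 hours but forfeits the deviator's share of the drop in the shared-notes effort: 5.5/9 × 52 = 31.78.
So the deviation gain is 52 − 31.78 = 20.22, and the fine must be at least 20.22 hours to wipe it out.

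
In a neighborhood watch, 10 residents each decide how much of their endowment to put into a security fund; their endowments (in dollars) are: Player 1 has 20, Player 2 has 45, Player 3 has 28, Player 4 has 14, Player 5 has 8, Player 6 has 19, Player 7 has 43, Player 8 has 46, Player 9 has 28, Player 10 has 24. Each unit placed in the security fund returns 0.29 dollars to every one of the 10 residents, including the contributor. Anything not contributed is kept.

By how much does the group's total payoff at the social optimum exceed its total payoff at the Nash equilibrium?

522.50 dollars

The private return per contributed unit is 0.29 < 1 for everyone, so the Nash equilibrium is zero contribution and the group total is Σ E_j = 20 + 45 + 28 + 14 + 8 + 19 + 43 + 46 + 28 + 24 = 275.
Each contributed unit returns 2.900 to the group, so the social optimum is full contribution by everyone: group total = 2.900 × 275 = 797.50.
Efficiency loss = (2.900 − 1) × 275 = 522.50.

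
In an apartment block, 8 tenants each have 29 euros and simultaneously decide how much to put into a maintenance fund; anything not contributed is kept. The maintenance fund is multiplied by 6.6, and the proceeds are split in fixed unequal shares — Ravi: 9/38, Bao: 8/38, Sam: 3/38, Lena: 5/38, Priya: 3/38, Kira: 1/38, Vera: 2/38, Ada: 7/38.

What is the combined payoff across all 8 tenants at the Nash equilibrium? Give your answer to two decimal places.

719.20 euros

A player with share s gets back 6.6·s per unit contributed, so full contribution is dominant for anyone with s > 1/6.6 = 0.1515 and zero contribution is dominant for anyone below.
Ravi, Bao and Ada clear that bar, contributing 29 each; the remaining 5 contribute 0. Total contributed: 87.
The maintenance fund pays out 6.6 × 87 = 574.20 in total (split across the unequal shares, but the aggregate is all that matters for the group sum).
The 5 free-riders keep 29 each, adding 145. Group total = 145 + 574.20 = 719.20.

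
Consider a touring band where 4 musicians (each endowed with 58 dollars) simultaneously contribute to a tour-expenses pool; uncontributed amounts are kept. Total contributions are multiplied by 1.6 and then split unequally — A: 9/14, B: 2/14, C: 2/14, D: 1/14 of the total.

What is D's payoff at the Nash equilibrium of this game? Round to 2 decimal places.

Each unit j contributes comes back to j as 1.6 × (j's share), so j prefers to contribute only if that share exceeds 1/1.6 = 0.6250; otherwise keeping the unit dominates.
The only share above 0.6250 is A's 9/14, contributing 58; the remaining 3 contribute 0. Total contributed: 58.
D keeps 58 and receives 1.6 × 58 × 1/14 = 6.63 from the tour-expenses pool, for a payoff of 64.63.

64.63 dollars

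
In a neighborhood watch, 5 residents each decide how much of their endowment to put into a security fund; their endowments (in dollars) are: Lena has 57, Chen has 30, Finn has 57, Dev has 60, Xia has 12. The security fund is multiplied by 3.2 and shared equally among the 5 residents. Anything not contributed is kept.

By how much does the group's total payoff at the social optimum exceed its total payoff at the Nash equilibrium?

The private return per contributed unit is 3.2/5 = 0.6400 < 1 for every player regardless of endowment, so the Nash equilibrium is zero contribution and the group total is Σ E_j = 57 + 30 + 57 + 60 + 12 = 216.
Each contributed unit returns 3.200 to the group, so the social optimum is full contribution by everyone: group total = 3.200 × 216 = 691.20.
Efficiency loss = (3.200 − 1) × 216 = 475.20.

475.20 dollars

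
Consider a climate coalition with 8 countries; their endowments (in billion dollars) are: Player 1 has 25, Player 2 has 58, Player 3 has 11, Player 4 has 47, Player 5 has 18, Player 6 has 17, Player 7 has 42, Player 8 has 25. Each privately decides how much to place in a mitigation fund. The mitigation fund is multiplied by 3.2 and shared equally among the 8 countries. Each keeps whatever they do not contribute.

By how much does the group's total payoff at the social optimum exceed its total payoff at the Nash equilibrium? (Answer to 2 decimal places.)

The private return per contributed unit is 3.2/8 = 0.4000 < 1 for every player regardless of endowment, so the Nash equilibrium is zero contribution and the group total is Σ E_j = 25 + 58 + 11 + 47 + 18 + 17 + 42 + 25 = 243.
Each contributed unit returns 3.200 to the group, so the social optimum is full contribution by everyone: group total = 3.200 × 243 = 777.60.
Efficiency loss = (3.200 − 1) × 243 = 534.60.

534.60 billion dollars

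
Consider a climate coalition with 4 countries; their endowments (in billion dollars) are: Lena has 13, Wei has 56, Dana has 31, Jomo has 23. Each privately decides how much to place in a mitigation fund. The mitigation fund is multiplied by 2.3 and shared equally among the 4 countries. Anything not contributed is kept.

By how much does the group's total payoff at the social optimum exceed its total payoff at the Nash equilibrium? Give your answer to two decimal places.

The private return per contributed unit is 2.3/4 = 0.5750 < 1 for every player regardless of endowment, so the Nash equilibrium is zero contribution and the group total is Σ E_j = 13 + 56 + 31 + 23 = 123.
Each contributed unit returns 2.300 to the group, so the social optimum is full contribution by everyone: group total = 2.300 × 123 = 282.90.
Efficiency loss = (2.300 − 1) × 123 = 159.90.

159.90 billion dollars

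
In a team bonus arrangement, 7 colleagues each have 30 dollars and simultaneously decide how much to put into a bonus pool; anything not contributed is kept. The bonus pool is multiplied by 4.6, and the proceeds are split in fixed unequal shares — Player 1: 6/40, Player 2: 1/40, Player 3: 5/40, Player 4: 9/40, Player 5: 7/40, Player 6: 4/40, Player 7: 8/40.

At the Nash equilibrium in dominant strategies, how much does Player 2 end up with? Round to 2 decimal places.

33.45 dollars

A player with share s gets back 4.6·s per unit contributed, so full contribution is dominant for anyone with s > 1/4.6 = 0.2174 and zero contribution is dominant for anyone below.
The only share above 0.2174 is Player 4's 9/40, contributing 30; the remaining 6 contribute 0. Total contributed: 30.
Player 2 keeps 30 and receives 4.6 × 30 × 1/40 = 3.45 from the bonus pool, for a payoff of 33.45.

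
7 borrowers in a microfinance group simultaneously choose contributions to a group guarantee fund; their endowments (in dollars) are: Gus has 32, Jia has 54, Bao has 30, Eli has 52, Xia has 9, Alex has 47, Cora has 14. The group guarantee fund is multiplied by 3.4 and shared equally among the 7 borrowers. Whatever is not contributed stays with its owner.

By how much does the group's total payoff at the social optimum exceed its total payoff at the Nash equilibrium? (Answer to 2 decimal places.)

571.20 dollars

The private return per contributed unit is 3.4/7 = 0.4857 < 1 for every player regardless of endowment, so the Nash equilibrium is zero contribution and the group total is Σ E_j = 32 + 54 + 30 + 52 + 9 + 47 + 14 = 238.
Each contributed unit returns 3.400 to the group, so the social optimum is full contribution by everyone: group total = 3.400 × 238 = 809.20.
Efficiency loss = (3.400 − 1) × 238 = 571.20.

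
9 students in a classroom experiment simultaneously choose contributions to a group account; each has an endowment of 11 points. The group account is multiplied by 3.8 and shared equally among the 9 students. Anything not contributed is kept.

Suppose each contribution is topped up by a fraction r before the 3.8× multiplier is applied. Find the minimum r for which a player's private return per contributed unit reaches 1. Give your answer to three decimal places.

With matching at rate r, one contributed unit becomes (1 + r) in the group account and returns 3.8 × (1 + r) / 9 to the contributor.
Setting this equal to 1: 1 + r = 9/3.8 = 2.3684.
So the minimum matching rate is r = 2.3684 − 1 = 1.368.

1.368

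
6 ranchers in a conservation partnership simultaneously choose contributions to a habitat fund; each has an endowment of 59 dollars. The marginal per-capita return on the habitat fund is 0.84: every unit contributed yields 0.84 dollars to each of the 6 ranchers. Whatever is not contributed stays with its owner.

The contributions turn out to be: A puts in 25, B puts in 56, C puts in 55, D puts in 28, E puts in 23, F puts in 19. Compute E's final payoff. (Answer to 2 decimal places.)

209.04 dollars

Total contributed: 25 + 56 + 55 + 28 + 23 + 19 = 206.
Each receives 0.84 × 206 = 173.04 from the habitat fund.
E keeps 59 − 23 = 36, so E's payoff is 36 + 173.04 = 209.04.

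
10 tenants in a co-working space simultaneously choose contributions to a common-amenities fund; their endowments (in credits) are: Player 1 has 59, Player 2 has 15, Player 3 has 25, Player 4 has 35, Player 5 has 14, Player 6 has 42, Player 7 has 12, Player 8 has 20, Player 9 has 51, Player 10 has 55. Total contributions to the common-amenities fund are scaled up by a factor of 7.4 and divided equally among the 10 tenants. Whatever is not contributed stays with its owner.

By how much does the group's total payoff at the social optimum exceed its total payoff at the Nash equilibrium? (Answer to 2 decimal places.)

The private return per contributed unit is 7.4/10 = 0.7400 < 1 for every player regardless of endowment, so the Nash equilibrium is zero contribution and the group total is Σ E_j = 59 + 15 + 25 + 35 + 14 + 42 + 12 + 20 + 51 + 55 = 328.
Each contributed unit returns 7.400 to the group, so the social optimum is full contribution by everyone: group total = 7.400 × 328 = 2427.20.
Efficiency loss = (7.400 − 1) × 328 = 2099.20.

2099.20 credits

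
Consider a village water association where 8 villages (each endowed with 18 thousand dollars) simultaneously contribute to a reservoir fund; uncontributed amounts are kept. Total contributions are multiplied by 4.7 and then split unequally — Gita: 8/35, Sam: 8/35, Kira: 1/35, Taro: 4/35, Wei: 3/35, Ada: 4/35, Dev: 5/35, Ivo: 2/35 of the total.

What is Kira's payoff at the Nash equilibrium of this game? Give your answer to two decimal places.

22.83 thousand dollars

A player with share s gets back 4.7·s per unit contributed, so full contribution is dominant for anyone with s > 1/4.7 = 0.2128 and zero contribution is dominant for anyone below.
The shares above 0.2128 belong to Gita and Sam, contributing 18 each; the remaining 6 contribute 0. Total contributed: 36.
Kira keeps 18 and receives 4.7 × 36 × 1/35 = 4.83 from the reservoir fund, for a payoff of 22.83.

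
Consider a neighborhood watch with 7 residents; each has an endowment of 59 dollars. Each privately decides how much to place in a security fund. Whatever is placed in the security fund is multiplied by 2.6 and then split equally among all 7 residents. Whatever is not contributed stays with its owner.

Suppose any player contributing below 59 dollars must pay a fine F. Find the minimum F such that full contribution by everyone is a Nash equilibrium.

37.09 dollars

Given the others contribute fully, the best deviation is to contribute 0 (any partial contribution still incurs the fine and gives up units whose private return 0.3714 is below 1).
Deviating from 59 to 0 saves 59 dollars but forfeits the deviator's share of the drop in the security fund: 2.6/7 × 59 = 21.91.
So the deviation gain is 59 − 21.91 = 37.09, and the fine must be at least 37.09 dollars to wipe it out.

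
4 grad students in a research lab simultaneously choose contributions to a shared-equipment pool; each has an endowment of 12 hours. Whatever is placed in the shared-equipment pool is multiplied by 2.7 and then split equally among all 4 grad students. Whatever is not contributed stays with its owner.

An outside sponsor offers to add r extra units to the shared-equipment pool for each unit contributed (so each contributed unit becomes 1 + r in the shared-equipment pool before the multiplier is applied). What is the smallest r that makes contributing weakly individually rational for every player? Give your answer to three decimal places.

0.481

With matching at rate r, one contributed unit becomes (1 + r) in the shared-equipment pool and returns 2.7 × (1 + r) / 4 to the contributor.
Setting this equal to 1: 1 + r = 4/2.7 = 1.4815.
So the minimum matching rate is r = 1.4815 − 1 = 0.481.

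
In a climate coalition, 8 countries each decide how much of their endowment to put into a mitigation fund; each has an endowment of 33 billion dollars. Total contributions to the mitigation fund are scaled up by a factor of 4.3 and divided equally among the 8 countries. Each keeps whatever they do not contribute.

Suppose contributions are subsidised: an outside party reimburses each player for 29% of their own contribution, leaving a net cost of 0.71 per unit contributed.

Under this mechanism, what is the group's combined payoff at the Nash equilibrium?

264.00 billion dollars

Even with the mechanism, each unit contributed returns only (4.3/8) / 0.71 = 0.7570 per unit of net cost, so contributing nothing is still dominant.
At the Nash equilibrium no one contributes; group total payoff = 8 × 33 = 264.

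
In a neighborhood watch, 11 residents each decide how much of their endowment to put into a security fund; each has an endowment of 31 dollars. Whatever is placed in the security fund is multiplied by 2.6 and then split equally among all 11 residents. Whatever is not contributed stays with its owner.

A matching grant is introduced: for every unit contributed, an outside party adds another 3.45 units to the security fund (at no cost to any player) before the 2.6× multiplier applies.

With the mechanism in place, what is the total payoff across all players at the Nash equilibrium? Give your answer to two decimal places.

The effective private return per unit is now 2.6 × 4.45 / 11 = 1.0518 > 1, so every player's dominant strategy flips to full contribution.
So the Nash equilibrium is full contribution by all 11; the group earns 2.6 × 4.45 × 341 = 3945.37.

3945.37 dollars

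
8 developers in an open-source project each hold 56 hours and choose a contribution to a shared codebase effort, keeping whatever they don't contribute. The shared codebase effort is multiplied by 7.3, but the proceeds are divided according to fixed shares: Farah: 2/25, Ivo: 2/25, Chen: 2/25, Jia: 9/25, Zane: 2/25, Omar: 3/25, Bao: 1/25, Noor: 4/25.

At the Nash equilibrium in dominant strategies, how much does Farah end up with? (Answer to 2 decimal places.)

For player j, contributing a unit is worthwhile iff 7.3 × (j's share) ≥ 1, i.e. iff j's share is at least 0.1370.
Jia and Noor are above the threshold, contributing 56 each; the remaining 6 contribute 0. Total contributed: 112.
Farah keeps 56 and receives 7.3 × 112 × 2/25 = 65.41 from the shared codebase effort, for a payoff of 121.41.

121.41 hours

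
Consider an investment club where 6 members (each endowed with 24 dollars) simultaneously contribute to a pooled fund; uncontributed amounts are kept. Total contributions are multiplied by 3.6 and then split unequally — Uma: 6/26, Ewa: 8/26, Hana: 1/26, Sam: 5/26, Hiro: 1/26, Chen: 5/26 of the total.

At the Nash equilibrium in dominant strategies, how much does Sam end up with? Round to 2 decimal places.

40.62 dollars

For player j, contributing a unit is worthwhile iff 3.6 × (j's share) ≥ 1, i.e. iff j's share is at least 0.2778.
The only share above 0.2778 is Ewa's 8/26, contributing 24; the remaining 5 contribute 0. Total contributed: 24.
Sam keeps 24 and receives 3.6 × 24 × 5/26 = 16.62 from the pooled fund, for a payoff of 40.62.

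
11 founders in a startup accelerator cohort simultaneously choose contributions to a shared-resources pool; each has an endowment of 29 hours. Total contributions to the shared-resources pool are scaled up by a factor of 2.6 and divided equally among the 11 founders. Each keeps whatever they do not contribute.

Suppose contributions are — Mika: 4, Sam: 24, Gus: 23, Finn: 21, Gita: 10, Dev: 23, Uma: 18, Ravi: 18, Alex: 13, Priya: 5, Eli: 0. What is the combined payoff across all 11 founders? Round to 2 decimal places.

573.40 hours

Total contributed: 4 + 24 + 23 + 21 + 10 + 23 + 18 + 18 + 13 + 5 + 0 = 159; total kept: 11 × 29 − 159 = 160.
The shared-resources pool pays out 2.6 × 159 = 413.40 in aggregate.
Group total = 160 + 413.40 = 573.40.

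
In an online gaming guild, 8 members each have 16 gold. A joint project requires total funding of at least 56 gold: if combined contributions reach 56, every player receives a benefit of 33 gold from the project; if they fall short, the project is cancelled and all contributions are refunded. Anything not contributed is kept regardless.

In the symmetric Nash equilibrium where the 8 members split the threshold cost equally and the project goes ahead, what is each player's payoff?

42 gold

Equal share of the threshold: 56/8 = 7.
At this profile no one gains by cutting their contribution: any cut drops the total below 56, the project is cancelled, contributions are refunded, and the deviator ends with 16, which is less than 16 − 7 + 33 = 42. Contributing more than 7 just wastes the excess. So contributing exactly 7 is a best response.
Each player's payoff: 16 − 7 + 33 = 42.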